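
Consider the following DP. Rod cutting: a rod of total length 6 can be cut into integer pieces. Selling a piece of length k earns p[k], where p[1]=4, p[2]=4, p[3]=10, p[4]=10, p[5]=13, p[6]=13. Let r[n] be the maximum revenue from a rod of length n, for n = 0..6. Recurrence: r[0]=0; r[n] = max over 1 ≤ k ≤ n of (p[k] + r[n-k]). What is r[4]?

16

   n    0    1    2    3    4    5    6
r[n]    0    4    8   12   16   20   24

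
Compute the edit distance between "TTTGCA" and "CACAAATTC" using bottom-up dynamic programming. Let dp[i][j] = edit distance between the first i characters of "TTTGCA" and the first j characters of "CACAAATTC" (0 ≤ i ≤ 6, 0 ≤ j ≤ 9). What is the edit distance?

   ''  C  A  C  A  A  A  T  T  C
''  0  1  2  3  4  5  6  7  8  9
 T  1  1  2  3  4  5  6  6  7  8
 T  2  2  2  3  4  5  6  6  6  7
 T  3  3  3  3  4  5  6  6  6  7
 G  4  4  4  4  4  5  6  7  7  7
 C  5  4  5  4  5  5  6  7  8  7
 A  6  5  4  5  4  5  5  6  7  8

8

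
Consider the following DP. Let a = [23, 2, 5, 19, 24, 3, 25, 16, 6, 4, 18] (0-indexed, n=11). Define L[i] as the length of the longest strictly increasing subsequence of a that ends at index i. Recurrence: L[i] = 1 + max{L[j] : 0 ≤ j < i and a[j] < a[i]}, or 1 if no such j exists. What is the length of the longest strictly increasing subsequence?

5

   i    0    1    2    3    4    5    6    7    8    9   10
a[i]   23    2    5   19   24    3   25   16    6    4   18
L[i]    1    1    2    3    4    2    5    3    3    3    4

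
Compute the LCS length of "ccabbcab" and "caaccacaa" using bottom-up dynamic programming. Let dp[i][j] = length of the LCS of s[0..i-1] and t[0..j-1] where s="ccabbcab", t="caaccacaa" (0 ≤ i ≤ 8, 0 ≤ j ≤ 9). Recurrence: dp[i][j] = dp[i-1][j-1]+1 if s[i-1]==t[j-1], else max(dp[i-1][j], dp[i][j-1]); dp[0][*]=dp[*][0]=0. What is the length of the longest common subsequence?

   ''  c  a  a  c  c  a  c  a  a
''  0  0  0  0  0  0  0  0  0  0
 c  0  1  1  1  1  1  1  1  1  1
 c  0  1  1  1  2  2  2  2  2  2
 a  0  1  2  2  2  2  3  3  3  3
 b  0  1  2  2  2  2  3  3  3  3
 b  0  1  2  2  2  2  3  3  3  3
 c  0  1  2  2  3  3  3  4  4  4
 a  0  1  2  3  3  3  4  4  5  5
 b  0  1  2  3  3  3  4  4  5  5

5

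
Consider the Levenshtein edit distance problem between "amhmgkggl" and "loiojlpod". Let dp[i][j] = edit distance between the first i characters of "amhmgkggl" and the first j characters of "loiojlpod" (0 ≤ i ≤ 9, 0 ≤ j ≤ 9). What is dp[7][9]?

9

   ''  l  o  i  o  j  l  p  o  d
''  0  1  2  3  4  5  6  7  8  9
 a  1  1  2  3  4  5  6  7  8  9
 m  2  2  2  3  4  5  6  7  8  9
 h  3  3  3  3  4  5  6  7  8  9
 m  4  4  4  4  4  5  6  7  8  9
 g  5  5  5  5  5  5  6  7  8  9
 k  6  6  6  6  6  6  6  7  8  9
 g  7  7  7  7  7  7  7  7  8  9
 g  8  8  8  8  8  8  8  8  8  9
 l  9  8  9  9  9  9  8  9  9  9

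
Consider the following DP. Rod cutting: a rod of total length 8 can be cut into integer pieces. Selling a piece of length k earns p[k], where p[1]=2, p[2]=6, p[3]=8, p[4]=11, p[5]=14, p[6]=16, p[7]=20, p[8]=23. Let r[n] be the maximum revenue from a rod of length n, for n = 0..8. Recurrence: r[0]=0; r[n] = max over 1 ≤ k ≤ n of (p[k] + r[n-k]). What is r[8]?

24

   n    0    1    2    3    4    5    6    7    8
r[n]    0    2    6    8   12   14   18   20   24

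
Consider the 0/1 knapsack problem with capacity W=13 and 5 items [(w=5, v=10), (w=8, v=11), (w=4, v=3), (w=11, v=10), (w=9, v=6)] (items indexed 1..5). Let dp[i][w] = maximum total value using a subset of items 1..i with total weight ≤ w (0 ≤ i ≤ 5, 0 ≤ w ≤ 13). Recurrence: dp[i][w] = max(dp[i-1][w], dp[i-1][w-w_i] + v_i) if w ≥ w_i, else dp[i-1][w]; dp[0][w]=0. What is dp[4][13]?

21

i\w   0   1   2   3   4   5   6   7   8   9  10  11  12  13
  0   0   0   0   0   0   0   0   0   0   0   0   0   0   0
  1   0   0   0   0   0  10  10  10  10  10  10  10  10  10
  2   0   0   0   0   0  10  10  10  11  11  11  11  11  21
  3   0   0   0   0   3  10  10  10  11  13  13  13  14  21
  4   0   0   0   0   3  10  10  10  11  13  13  13  14  21
  5   0   0   0   0   3  10  10  10  11  13  13  13  14  21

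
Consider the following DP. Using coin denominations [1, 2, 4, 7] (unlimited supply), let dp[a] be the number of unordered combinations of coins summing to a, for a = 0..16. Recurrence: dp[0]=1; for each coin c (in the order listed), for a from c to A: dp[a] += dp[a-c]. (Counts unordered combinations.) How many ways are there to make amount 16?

36

after  coin     0     1     2     3     4     5     6     7     8     9    10    11    12    13    14    15    16
          1     1     1     1     1     1     1     1     1     1     1     1     1     1     1     1     1     1
          2     1     1     2     2     3     3     4     4     5     5     6     6     7     7     8     8     9
          4     1     1     2     2     4     4     6     6     9     9    12    12    16    16    20    20    25
          7     1     1     2     2     4     4     6     7    10    11    14    16    20    22    27    30    36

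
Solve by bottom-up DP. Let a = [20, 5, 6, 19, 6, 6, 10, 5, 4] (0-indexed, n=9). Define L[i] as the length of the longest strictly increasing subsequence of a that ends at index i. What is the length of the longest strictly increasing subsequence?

3

   i    0    1    2    3    4    5    6    7    8
a[i]   20    5    6   19    6    6   10    5    4
L[i]    1    1    2    3    2    2    3    1    1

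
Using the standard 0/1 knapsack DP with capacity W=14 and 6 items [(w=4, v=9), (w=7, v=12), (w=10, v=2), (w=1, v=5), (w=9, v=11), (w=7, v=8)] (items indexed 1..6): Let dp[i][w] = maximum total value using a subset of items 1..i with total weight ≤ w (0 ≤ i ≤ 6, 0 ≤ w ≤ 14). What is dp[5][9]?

17

i\w   0   1   2   3   4   5   6   7   8   9  10  11  12  13  14
  0   0   0   0   0   0   0   0   0   0   0   0   0   0   0   0
  1   0   0   0   0   9   9   9   9   9   9   9   9   9   9   9
  2   0   0   0   0   9   9   9  12  12  12  12  21  21  21  21
  3   0   0   0   0   9   9   9  12  12  12  12  21  21  21  21
  4   0   5   5   5   9  14  14  14  17  17  17  21  26  26  26
  5   0   5   5   5   9  14  14  14  17  17  17  21  26  26  26
  6   0   5   5   5   9  14  14  14  17  17  17  21  26  26  26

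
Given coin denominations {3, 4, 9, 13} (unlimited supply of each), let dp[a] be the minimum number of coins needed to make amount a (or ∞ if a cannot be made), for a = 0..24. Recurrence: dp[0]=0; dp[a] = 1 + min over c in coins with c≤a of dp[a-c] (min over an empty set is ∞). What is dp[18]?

 a  0  1  2  3  4  5  6  7  8  9 10 11 12 13 14 15 16 17 18 19 20 21 22 23 24
dp  0  -  -  1  1  -  2  2  2  1  3  3  2  1  4  3  2  2  2  3  3  3  2  4  4
(- denotes ∞ / unreachable)

2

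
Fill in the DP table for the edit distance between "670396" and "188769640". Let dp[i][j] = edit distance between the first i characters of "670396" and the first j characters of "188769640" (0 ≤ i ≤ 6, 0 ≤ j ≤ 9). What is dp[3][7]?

   ''  1  8  8  7  6  9  6  4  0
''  0  1  2  3  4  5  6  7  8  9
 6  1  1  2  3  4  4  5  6  7  8
 7  2  2  2  3  3  4  5  6  7  8
 0  3  3  3  3  4  4  5  6  7  7
 3  4  4  4  4  4  5  5  6  7  8
 9  5  5  5  5  5  5  5  6  7  8
 6  6  6  6  6  6  5  6  5  6  7

6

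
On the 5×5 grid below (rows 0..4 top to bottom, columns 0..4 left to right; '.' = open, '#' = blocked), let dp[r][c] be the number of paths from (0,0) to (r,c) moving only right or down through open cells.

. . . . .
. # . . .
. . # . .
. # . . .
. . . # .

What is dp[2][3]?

r\c   0   1   2   3   4
  0   1   1   1   1   1
  1   1   0   1   2   3
  2   1   1   0   2   5
  3   1   0   0   2   7
  4   1   1   1   0   7

2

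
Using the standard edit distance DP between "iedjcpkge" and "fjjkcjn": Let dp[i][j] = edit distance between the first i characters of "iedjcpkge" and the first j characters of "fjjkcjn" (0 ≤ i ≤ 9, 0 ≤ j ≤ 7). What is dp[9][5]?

   ''  f  j  j  k  c  j  n
''  0  1  2  3  4  5  6  7
 i  1  1  2  3  4  5  6  7
 e  2  2  2  3  4  5  6  7
 d  3  3  3  3  4  5  6  7
 j  4  4  3  3  4  5  5  6
 c  5  5  4  4  4  4  5  6
 p  6  6  5  5  5  5  5  6
 k  7  7  6  6  5  6  6  6
 g  8  8  7  7  6  6  7  7
 e  9  9  8  8  7  7  7  8

7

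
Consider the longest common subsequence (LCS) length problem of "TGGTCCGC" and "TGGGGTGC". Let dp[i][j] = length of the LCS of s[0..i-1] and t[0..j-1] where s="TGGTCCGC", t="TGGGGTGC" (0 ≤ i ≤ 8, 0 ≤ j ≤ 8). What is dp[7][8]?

5

   ''  T  G  G  G  G  T  G  C
''  0  0  0  0  0  0  0  0  0
 T  0  1  1  1  1  1  1  1  1
 G  0  1  2  2  2  2  2  2  2
 G  0  1  2  3  3  3  3  3  3
 T  0  1  2  3  3  3  4  4  4
 C  0  1  2  3  3  3  4  4  5
 C  0  1  2  3  3  3  4  4  5
 G  0  1  2  3  4  4  4  5  5
 C  0  1  2  3  4  4  4  5  6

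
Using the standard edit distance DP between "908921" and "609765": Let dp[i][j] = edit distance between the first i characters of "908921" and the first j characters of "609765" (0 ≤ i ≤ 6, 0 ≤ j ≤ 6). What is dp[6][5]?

   ''  6  0  9  7  6  5
''  0  1  2  3  4  5  6
 9  1  1  2  2  3  4  5
 0  2  2  1  2  3  4  5
 8  3  3  2  2  3  4  5
 9  4  4  3  2  3  4  5
 2  5  5  4  3  3  4  5
 1  6  6  5  4  4  4  5

4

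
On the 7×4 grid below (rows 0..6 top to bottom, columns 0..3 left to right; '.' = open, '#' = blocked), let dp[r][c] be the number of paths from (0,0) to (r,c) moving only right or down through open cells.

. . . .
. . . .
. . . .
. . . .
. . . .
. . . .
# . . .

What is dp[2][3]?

r\c   0   1   2   3
  0   1   1   1   1
  1   1   2   3   4
  2   1   3   6  10
  3   1   4  10  20
  4   1   5  15  35
  5   1   6  21  56
  6   0   6  27  83

10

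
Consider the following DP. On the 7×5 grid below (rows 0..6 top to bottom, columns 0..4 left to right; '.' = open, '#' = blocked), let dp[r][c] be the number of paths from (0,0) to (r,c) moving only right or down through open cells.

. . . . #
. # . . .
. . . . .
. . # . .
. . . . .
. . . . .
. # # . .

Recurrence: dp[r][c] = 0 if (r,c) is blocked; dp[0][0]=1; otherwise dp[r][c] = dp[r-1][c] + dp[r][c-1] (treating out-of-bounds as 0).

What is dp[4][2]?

r\c   0   1   2   3   4
  0   1   1   1   1   0
  1   1   0   1   2   2
  2   1   1   2   4   6
  3   1   2   0   4  10
  4   1   3   3   7  17
  5   1   4   7  14  31
  6   1   0   0  14  45

3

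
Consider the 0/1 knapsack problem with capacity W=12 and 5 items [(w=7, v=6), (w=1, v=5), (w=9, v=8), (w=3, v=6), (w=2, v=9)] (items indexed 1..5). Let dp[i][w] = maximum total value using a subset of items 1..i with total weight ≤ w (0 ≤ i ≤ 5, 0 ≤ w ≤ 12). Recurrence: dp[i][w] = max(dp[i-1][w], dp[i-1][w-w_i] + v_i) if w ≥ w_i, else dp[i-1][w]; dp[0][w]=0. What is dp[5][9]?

20

i\w   0   1   2   3   4   5   6   7   8   9  10  11  12
  0   0   0   0   0   0   0   0   0   0   0   0   0   0
  1   0   0   0   0   0   0   0   6   6   6   6   6   6
  2   0   5   5   5   5   5   5   6  11  11  11  11  11
  3   0   5   5   5   5   5   5   6  11  11  13  13  13
  4   0   5   5   6  11  11  11  11  11  11  13  17  17
  5   0   5   9  14  14  15  20  20  20  20  20  20  22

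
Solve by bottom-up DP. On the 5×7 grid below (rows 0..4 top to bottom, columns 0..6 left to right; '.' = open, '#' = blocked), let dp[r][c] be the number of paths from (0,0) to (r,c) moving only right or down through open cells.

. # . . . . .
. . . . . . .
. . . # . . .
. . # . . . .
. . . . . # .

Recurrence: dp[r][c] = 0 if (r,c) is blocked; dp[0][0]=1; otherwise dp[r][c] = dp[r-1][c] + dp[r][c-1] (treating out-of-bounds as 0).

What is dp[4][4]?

5

r\c   0   1   2   3   4   5   6
  0   1   0   0   0   0   0   0
  1   1   1   1   1   1   1   1
  2   1   2   3   0   1   2   3
  3   1   3   0   0   1   3   6
  4   1   4   4   4   5   0   6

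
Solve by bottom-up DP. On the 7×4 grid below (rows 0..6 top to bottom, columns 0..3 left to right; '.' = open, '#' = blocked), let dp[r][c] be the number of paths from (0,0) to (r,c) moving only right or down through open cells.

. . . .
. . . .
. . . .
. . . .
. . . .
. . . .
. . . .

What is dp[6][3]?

84

r\c   0   1   2   3
  0   1   1   1   1
  1   1   2   3   4
  2   1   3   6  10
  3   1   4  10  20
  4   1   5  15  35
  5   1   6  21  56
  6   1   7  28  84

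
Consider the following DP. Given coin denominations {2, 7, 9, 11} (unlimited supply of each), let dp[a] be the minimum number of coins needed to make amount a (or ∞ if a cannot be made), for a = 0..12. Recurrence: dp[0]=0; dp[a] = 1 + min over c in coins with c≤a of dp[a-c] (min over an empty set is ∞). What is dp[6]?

3

 a  0  1  2  3  4  5  6  7  8  9 10 11 12
dp  0  -  1  -  2  -  3  1  4  1  5  1  6
(- denotes ∞ / unreachable)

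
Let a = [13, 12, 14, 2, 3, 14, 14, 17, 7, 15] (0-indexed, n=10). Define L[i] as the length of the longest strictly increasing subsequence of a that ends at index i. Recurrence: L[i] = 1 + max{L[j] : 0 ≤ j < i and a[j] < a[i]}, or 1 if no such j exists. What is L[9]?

4

   i    0    1    2    3    4    5    6    7    8    9
a[i]   13   12   14    2    3   14   14   17    7   15
L[i]    1    1    2    1    2    3    3    4    3    4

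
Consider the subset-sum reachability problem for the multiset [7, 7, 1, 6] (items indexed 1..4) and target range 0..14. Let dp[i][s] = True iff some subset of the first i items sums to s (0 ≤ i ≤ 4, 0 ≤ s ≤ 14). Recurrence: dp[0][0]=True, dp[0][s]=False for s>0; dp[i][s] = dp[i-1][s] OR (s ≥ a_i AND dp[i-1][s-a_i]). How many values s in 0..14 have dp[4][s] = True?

7

i\s   0   1   2   3   4   5   6   7   8   9  10  11  12  13  14
  0   T   F   F   F   F   F   F   F   F   F   F   F   F   F   F
  1   T   F   F   F   F   F   F   T   F   F   F   F   F   F   F
  2   T   F   F   F   F   F   F   T   F   F   F   F   F   F   T
  3   T   T   F   F   F   F   F   T   T   F   F   F   F   F   T
  4   T   T   F   F   F   F   T   T   T   F   F   F   F   T   T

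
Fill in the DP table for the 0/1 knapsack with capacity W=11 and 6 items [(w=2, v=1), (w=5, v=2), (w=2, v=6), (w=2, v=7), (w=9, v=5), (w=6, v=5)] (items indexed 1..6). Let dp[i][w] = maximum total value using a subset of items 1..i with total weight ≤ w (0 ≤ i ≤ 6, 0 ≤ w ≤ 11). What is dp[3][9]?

i\w   0   1   2   3   4   5   6   7   8   9  10  11
  0   0   0   0   0   0   0   0   0   0   0   0   0
  1   0   0   1   1   1   1   1   1   1   1   1   1
  2   0   0   1   1   1   2   2   3   3   3   3   3
  3   0   0   6   6   7   7   7   8   8   9   9   9
  4   0   0   7   7  13  13  14  14  14  15  15  16
  5   0   0   7   7  13  13  14  14  14  15  15  16
  6   0   0   7   7  13  13  14  14  14  15  18  18

9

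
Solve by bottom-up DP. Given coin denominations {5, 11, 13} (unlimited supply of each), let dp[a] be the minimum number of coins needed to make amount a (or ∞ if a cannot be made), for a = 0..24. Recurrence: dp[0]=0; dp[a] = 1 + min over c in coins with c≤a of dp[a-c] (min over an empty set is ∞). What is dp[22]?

 a  0  1  2  3  4  5  6  7  8  9 10 11 12 13 14 15 16 17 18 19 20 21 22 23 24
dp  0  -  -  -  -  1  -  -  -  -  2  1  -  1  -  3  2  -  2  -  4  3  2  3  2
(- denotes ∞ / unreachable)

2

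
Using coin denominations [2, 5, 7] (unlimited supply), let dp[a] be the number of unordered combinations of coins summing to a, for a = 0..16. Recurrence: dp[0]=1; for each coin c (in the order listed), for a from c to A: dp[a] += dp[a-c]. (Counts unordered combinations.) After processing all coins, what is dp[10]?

after  coin     0     1     2     3     4     5     6     7     8     9    10    11    12    13    14    15    16
          2     1     0     1     0     1     0     1     0     1     0     1     0     1     0     1     0     1
          5     1     0     1     0     1     1     1     1     1     1     2     1     2     1     2     2     2
          7     1     0     1     0     1     1     1     2     1     2     2     2     3     2     4     3     4

2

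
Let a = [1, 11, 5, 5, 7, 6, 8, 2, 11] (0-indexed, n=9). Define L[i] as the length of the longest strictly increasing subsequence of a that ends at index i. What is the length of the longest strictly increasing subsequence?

   i    0    1    2    3    4    5    6    7    8
a[i]    1   11    5    5    7    6    8    2   11
L[i]    1    2    2    2    3    3    4    2    5

5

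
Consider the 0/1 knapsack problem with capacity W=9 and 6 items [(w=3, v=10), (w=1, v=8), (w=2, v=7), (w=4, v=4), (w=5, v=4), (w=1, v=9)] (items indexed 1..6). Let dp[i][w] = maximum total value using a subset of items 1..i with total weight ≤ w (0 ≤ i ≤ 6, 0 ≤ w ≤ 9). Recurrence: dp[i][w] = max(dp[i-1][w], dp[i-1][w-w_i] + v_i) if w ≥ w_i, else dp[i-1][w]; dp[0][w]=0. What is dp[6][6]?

27

i\w   0   1   2   3   4   5   6   7   8   9
  0   0   0   0   0   0   0   0   0   0   0
  1   0   0   0  10  10  10  10  10  10  10
  2   0   8   8  10  18  18  18  18  18  18
  3   0   8   8  15  18  18  25  25  25  25
  4   0   8   8  15  18  18  25  25  25  25
  5   0   8   8  15  18  18  25  25  25  25
  6   0   9  17  17  24  27  27  34  34  34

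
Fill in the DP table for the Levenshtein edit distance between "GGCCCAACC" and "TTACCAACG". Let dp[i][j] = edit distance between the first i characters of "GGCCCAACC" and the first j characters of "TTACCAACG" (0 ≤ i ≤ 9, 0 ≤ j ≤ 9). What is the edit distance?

   ''  T  T  A  C  C  A  A  C  G
''  0  1  2  3  4  5  6  7  8  9
 G  1  1  2  3  4  5  6  7  8  8
 G  2  2  2  3  4  5  6  7  8  8
 C  3  3  3  3  3  4  5  6  7  8
 C  4  4  4  4  3  3  4  5  6  7
 C  5  5  5  5  4  3  4  5  5  6
 A  6  6  6  5  5  4  3  4  5  6
 A  7  7  7  6  6  5  4  3  4  5
 C  8  8  8  7  6  6  5  4  3  4
 C  9  9  9  8  7  6  6  5  4  4

4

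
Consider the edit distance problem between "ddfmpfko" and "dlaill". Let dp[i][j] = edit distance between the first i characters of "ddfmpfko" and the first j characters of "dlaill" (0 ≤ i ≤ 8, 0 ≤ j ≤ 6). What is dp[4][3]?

3

   ''  d  l  a  i  l  l
''  0  1  2  3  4  5  6
 d  1  0  1  2  3  4  5
 d  2  1  1  2  3  4  5
 f  3  2  2  2  3  4  5
 m  4  3  3  3  3  4  5
 p  5  4  4  4  4  4  5
 f  6  5  5  5  5  5  5
 k  7  6  6  6  6  6  6
 o  8  7  7  7  7  7  7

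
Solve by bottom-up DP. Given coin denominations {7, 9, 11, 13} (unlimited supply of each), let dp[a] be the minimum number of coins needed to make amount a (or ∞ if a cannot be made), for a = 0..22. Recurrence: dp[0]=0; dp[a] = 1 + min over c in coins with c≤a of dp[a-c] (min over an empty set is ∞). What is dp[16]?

2

 a  0  1  2  3  4  5  6  7  8  9 10 11 12 13 14 15 16 17 18 19 20 21 22
dp  0  -  -  -  -  -  -  1  -  1  -  1  -  1  2  -  2  -  2  -  2  3  2
(- denotes ∞ / unreachable)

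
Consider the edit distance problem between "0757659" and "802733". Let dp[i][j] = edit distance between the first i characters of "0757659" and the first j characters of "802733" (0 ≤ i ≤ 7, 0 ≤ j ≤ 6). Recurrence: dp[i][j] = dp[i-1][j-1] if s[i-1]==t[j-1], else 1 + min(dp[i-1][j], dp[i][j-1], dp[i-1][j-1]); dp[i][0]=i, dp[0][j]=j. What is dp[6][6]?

   ''  8  0  2  7  3  3
''  0  1  2  3  4  5  6
 0  1  1  1  2  3  4  5
 7  2  2  2  2  2  3  4
 5  3  3  3  3  3  3  4
 7  4  4  4  4  3  4  4
 6  5  5  5  5  4  4  5
 5  6  6  6  6  5  5  5
 9  7  7  7  7  6  6  6

5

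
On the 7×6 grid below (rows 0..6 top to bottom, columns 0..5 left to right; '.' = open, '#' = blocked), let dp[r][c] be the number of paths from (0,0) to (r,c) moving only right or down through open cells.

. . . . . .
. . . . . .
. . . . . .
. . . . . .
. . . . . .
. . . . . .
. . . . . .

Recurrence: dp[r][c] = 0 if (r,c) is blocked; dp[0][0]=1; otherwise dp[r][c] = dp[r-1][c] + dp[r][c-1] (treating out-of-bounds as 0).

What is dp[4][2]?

15

r\c   0   1   2   3   4   5
  0   1   1   1   1   1   1
  1   1   2   3   4   5   6
  2   1   3   6  10  15  21
  3   1   4  10  20  35  56
  4   1   5  15  35  70 126
  5   1   6  21  56 126 252
  6   1   7  28  84 210 462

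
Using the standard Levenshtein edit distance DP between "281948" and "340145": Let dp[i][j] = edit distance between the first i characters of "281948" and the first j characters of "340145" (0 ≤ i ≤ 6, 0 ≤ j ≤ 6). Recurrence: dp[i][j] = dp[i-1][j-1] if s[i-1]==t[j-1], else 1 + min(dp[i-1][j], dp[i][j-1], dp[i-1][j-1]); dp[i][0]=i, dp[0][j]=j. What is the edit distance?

5

   ''  3  4  0  1  4  5
''  0  1  2  3  4  5  6
 2  1  1  2  3  4  5  6
 8  2  2  2  3  4  5  6
 1  3  3  3  3  3  4  5
 9  4  4  4  4  4  4  5
 4  5  5  4  5  5  4  5
 8  6  6  5  5  6  5  5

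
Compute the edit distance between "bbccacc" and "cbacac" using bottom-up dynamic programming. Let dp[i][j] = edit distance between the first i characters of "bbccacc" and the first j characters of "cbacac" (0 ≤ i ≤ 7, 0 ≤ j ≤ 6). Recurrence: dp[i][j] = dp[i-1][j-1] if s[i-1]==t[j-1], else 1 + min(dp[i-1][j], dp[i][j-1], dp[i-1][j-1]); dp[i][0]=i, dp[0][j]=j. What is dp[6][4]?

   ''  c  b  a  c  a  c
''  0  1  2  3  4  5  6
 b  1  1  1  2  3  4  5
 b  2  2  1  2  3  4  5
 c  3  2  2  2  2  3  4
 c  4  3  3  3  2  3  3
 a  5  4  4  3  3  2  3
 c  6  5  5  4  3  3  2
 c  7  6  6  5  4  4  3

3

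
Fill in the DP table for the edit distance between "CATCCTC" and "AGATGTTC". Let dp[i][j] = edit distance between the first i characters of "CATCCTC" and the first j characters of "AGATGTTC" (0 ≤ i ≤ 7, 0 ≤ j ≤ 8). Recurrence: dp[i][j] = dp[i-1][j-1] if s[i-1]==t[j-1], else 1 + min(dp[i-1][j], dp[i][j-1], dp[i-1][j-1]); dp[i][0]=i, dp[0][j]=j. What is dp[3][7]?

5

   ''  A  G  A  T  G  T  T  C
''  0  1  2  3  4  5  6  7  8
 C  1  1  2  3  4  5  6  7  7
 A  2  1  2  2  3  4  5  6  7
 T  3  2  2  3  2  3  4  5  6
 C  4  3  3  3  3  3  4  5  5
 C  5  4  4  4  4  4  4  5  5
 T  6  5  5  5  4  5  4  4  5
 C  7  6  6  6  5  5  5  5  4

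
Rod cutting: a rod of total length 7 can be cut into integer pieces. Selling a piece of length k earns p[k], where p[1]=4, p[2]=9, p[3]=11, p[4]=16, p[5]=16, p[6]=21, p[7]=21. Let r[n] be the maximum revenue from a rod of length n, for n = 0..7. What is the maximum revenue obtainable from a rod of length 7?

   n    0    1    2    3    4    5    6    7
r[n]    0    4    9   13   18   22   27   31

31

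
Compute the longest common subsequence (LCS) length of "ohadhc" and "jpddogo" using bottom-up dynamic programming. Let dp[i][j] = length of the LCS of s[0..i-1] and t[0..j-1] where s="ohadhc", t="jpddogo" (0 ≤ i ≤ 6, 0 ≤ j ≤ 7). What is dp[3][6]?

1

   ''  j  p  d  d  o  g  o
''  0  0  0  0  0  0  0  0
 o  0  0  0  0  0  1  1  1
 h  0  0  0  0  0  1  1  1
 a  0  0  0  0  0  1  1  1
 d  0  0  0  1  1  1  1  1
 h  0  0  0  1  1  1  1  1
 c  0  0  0  1  1  1  1  1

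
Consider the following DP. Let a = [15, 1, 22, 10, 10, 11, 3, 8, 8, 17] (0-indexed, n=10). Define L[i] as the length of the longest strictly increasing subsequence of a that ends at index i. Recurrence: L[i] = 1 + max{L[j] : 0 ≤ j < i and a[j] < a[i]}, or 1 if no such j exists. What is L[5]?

3

   i    0    1    2    3    4    5    6    7    8    9
a[i]   15    1   22   10   10   11    3    8    8   17
L[i]    1    1    2    2    2    3    2    3    3    4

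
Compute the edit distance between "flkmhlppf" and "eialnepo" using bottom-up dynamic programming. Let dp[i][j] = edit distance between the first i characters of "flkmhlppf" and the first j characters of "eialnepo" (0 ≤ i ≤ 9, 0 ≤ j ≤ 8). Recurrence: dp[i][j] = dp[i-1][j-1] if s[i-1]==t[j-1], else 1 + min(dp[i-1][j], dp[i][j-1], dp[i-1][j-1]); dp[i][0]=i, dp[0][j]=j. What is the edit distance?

   ''  e  i  a  l  n  e  p  o
''  0  1  2  3  4  5  6  7  8
 f  1  1  2  3  4  5  6  7  8
 l  2  2  2  3  3  4  5  6  7
 k  3  3  3  3  4  4  5  6  7
 m  4  4  4  4  4  5  5  6  7
 h  5  5  5  5  5  5  6  6  7
 l  6  6  6  6  5  6  6  7  7
 p  7  7  7  7  6  6  7  6  7
 p  8  8  8  8  7  7  7  7  7
 f  9  9  9  9  8  8  8  8  8

8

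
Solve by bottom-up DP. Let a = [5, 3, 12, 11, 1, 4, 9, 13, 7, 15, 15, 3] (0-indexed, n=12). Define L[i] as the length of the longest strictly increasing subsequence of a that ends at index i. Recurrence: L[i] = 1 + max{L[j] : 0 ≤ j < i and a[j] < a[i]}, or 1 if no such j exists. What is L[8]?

   i    0    1    2    3    4    5    6    7    8    9   10   11
a[i]    5    3   12   11    1    4    9   13    7   15   15    3
L[i]    1    1    2    2    1    2    3    4    3    5    5    2

3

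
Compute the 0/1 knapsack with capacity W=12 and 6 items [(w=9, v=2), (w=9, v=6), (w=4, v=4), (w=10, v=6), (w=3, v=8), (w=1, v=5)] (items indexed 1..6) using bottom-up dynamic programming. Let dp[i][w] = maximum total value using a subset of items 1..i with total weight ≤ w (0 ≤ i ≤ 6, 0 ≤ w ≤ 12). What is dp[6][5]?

i\w   0   1   2   3   4   5   6   7   8   9  10  11  12
  0   0   0   0   0   0   0   0   0   0   0   0   0   0
  1   0   0   0   0   0   0   0   0   0   2   2   2   2
  2   0   0   0   0   0   0   0   0   0   6   6   6   6
  3   0   0   0   0   4   4   4   4   4   6   6   6   6
  4   0   0   0   0   4   4   4   4   4   6   6   6   6
  5   0   0   0   8   8   8   8  12  12  12  12  12  14
  6   0   5   5   8  13  13  13  13  17  17  17  17  17

13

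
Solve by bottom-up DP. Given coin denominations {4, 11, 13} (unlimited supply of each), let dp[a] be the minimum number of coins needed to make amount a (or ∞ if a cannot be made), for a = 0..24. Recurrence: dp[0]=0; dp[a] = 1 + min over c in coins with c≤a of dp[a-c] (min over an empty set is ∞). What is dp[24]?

 a  0  1  2  3  4  5  6  7  8  9 10 11 12 13 14 15 16 17 18 19 20 21 22 23 24
dp  0  -  -  -  1  -  -  -  2  -  -  1  3  1  -  2  4  2  -  3  5  3  2  4  2
(- denotes ∞ / unreachable)

2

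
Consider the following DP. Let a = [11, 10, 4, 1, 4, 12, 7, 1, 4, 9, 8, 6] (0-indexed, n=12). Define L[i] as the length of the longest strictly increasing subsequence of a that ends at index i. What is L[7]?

   i    0    1    2    3    4    5    6    7    8    9   10   11
a[i]   11   10    4    1    4   12    7    1    4    9    8    6
L[i]    1    1    1    1    2    3    3    1    2    4    4    3

1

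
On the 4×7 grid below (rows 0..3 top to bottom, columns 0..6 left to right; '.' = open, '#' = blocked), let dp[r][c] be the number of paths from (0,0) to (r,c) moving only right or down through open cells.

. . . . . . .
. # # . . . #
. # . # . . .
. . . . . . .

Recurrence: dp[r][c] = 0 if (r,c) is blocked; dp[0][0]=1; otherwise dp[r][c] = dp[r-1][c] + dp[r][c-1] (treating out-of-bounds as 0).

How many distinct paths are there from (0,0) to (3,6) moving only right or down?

r\c   0   1   2   3   4   5   6
  0   1   1   1   1   1   1   1
  1   1   0   0   1   2   3   0
  2   1   0   0   0   2   5   5
  3   1   1   1   1   3   8  13

13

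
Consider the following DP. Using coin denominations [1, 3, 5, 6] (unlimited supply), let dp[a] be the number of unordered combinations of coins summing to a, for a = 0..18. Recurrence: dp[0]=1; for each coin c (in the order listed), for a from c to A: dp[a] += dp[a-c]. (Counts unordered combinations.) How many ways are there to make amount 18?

31

after  coin     0     1     2     3     4     5     6     7     8     9    10    11    12    13    14    15    16    17    18
          1     1     1     1     1     1     1     1     1     1     1     1     1     1     1     1     1     1     1     1
          3     1     1     1     2     2     2     3     3     3     4     4     4     5     5     5     6     6     6     7
          5     1     1     1     2     2     3     4     4     5     6     7     8     9    10    11    13    14    15    17
          6     1     1     1     2     2     3     5     5     6     8     9    11    14    15    17    21    23    26    31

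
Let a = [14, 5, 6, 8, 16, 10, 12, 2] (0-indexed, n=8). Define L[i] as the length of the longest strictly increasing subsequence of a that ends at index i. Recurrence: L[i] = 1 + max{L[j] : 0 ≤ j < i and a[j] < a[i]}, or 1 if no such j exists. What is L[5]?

   i    0    1    2    3    4    5    6    7
a[i]   14    5    6    8   16   10   12    2
L[i]    1    1    2    3    4    4    5    1

4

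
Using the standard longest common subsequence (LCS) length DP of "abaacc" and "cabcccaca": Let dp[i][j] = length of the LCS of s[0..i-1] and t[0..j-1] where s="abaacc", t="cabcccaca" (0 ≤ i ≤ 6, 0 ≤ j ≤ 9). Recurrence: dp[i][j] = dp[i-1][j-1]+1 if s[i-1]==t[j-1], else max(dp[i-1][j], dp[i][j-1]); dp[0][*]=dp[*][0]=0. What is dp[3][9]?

3

   ''  c  a  b  c  c  c  a  c  a
''  0  0  0  0  0  0  0  0  0  0
 a  0  0  1  1  1  1  1  1  1  1
 b  0  0  1  2  2  2  2  2  2  2
 a  0  0  1  2  2  2  2  3  3  3
 a  0  0  1  2  2  2  2  3  3  4
 c  0  1  1  2  3  3  3  3  4  4
 c  0  1  1  2  3  4  4  4  4  4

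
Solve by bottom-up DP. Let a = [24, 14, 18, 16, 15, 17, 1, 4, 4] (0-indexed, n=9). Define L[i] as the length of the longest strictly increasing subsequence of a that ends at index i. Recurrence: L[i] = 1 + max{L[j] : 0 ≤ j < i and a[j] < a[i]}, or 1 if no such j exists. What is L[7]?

   i    0    1    2    3    4    5    6    7    8
a[i]   24   14   18   16   15   17    1    4    4
L[i]    1    1    2    2    2    3    1    2    2

2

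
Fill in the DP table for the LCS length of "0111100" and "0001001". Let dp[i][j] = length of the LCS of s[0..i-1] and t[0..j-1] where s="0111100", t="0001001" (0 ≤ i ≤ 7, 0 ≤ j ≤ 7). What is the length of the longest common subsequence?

   ''  0  0  0  1  0  0  1
''  0  0  0  0  0  0  0  0
 0  0  1  1  1  1  1  1  1
 1  0  1  1  1  2  2  2  2
 1  0  1  1  1  2  2  2  3
 1  0  1  1  1  2  2  2  3
 1  0  1  1  1  2  2  2  3
 0  0  1  2  2  2  3  3  3
 0  0  1  2  3  3  3  4  4

4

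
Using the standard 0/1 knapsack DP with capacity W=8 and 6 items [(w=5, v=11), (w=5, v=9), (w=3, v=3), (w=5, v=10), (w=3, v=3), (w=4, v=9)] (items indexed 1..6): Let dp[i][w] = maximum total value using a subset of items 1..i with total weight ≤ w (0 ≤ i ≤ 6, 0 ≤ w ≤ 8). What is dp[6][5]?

11

i\w   0   1   2   3   4   5   6   7   8
  0   0   0   0   0   0   0   0   0   0
  1   0   0   0   0   0  11  11  11  11
  2   0   0   0   0   0  11  11  11  11
  3   0   0   0   3   3  11  11  11  14
  4   0   0   0   3   3  11  11  11  14
  5   0   0   0   3   3  11  11  11  14
  6   0   0   0   3   9  11  11  12  14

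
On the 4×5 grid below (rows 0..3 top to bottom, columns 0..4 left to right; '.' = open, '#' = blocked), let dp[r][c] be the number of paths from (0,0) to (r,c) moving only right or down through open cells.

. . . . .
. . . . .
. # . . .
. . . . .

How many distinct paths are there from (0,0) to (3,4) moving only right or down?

r\c   0   1   2   3   4
  0   1   1   1   1   1
  1   1   2   3   4   5
  2   1   0   3   7  12
  3   1   1   4  11  23

23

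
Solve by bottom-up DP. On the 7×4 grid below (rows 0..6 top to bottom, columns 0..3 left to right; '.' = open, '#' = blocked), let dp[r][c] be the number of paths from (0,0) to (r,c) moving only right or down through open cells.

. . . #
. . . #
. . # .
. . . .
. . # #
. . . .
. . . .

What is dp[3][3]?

r\c   0   1   2   3
  0   1   1   1   0
  1   1   2   3   0
  2   1   3   0   0
  3   1   4   4   4
  4   1   5   0   0
  5   1   6   6   6
  6   1   7  13  19

4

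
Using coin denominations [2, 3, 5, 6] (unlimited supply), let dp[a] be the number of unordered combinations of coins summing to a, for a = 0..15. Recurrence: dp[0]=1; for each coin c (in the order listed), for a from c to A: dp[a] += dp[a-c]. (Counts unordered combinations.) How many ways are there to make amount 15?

after  coin     0     1     2     3     4     5     6     7     8     9    10    11    12    13    14    15
          2     1     0     1     0     1     0     1     0     1     0     1     0     1     0     1     0
          3     1     0     1     1     1     1     2     1     2     2     2     2     3     2     3     3
          5     1     0     1     1     1     2     2     2     3     3     4     4     5     5     6     7
          6     1     0     1     1     1     2     3     2     4     4     5     6     8     7    10    11

11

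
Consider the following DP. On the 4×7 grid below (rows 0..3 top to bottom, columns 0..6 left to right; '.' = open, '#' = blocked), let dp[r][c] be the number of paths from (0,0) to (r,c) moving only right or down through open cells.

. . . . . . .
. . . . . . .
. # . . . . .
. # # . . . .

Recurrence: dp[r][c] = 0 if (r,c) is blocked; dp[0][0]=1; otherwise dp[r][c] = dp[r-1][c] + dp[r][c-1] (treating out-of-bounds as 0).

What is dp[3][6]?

r\c   0   1   2   3   4   5   6
  0   1   1   1   1   1   1   1
  1   1   2   3   4   5   6   7
  2   1   0   3   7  12  18  25
  3   1   0   0   7  19  37  62

62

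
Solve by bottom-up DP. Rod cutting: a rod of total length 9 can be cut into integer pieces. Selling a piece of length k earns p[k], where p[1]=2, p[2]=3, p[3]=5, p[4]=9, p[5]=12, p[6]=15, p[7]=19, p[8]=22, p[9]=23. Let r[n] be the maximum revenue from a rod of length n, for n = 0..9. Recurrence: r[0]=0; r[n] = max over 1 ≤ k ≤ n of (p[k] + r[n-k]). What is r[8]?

   n    0    1    2    3    4    5    6    7    8    9
r[n]    0    2    4    6    9   12   15   19   22   24

22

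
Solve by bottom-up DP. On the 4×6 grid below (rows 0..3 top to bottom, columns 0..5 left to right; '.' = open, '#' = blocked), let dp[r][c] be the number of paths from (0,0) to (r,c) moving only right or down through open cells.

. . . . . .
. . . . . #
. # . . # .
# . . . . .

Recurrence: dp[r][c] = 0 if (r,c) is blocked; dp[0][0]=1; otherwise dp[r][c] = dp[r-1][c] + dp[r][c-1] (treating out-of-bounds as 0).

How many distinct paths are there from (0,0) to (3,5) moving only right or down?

r\c   0   1   2   3   4   5
  0   1   1   1   1   1   1
  1   1   2   3   4   5   0
  2   1   0   3   7   0   0
  3   0   0   3  10  10  10

10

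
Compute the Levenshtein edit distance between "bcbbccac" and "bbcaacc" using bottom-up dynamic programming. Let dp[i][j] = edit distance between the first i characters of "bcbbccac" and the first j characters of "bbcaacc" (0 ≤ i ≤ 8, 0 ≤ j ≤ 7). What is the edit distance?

4

   ''  b  b  c  a  a  c  c
''  0  1  2  3  4  5  6  7
 b  1  0  1  2  3  4  5  6
 c  2  1  1  1  2  3  4  5
 b  3  2  1  2  2  3  4  5
 b  4  3  2  2  3  3  4  5
 c  5  4  3  2  3  4  3  4
 c  6  5  4  3  3  4  4  3
 a  7  6  5  4  3  3  4  4
 c  8  7  6  5  4  4  3  4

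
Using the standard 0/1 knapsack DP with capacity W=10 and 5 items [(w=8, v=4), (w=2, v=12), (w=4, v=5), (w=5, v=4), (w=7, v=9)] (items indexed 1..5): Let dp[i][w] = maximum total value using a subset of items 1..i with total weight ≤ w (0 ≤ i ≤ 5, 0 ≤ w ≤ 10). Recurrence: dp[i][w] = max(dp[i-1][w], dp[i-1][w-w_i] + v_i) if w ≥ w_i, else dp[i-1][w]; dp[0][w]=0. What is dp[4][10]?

i\w   0   1   2   3   4   5   6   7   8   9  10
  0   0   0   0   0   0   0   0   0   0   0   0
  1   0   0   0   0   0   0   0   0   4   4   4
  2   0   0  12  12  12  12  12  12  12  12  16
  3   0   0  12  12  12  12  17  17  17  17  17
  4   0   0  12  12  12  12  17  17  17  17  17
  5   0   0  12  12  12  12  17  17  17  21  21

17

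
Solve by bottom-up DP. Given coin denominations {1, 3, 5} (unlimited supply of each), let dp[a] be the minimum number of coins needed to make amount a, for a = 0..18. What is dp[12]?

4

 a  0  1  2  3  4  5  6  7  8  9 10 11 12 13 14 15 16 17 18
dp  0  1  2  1  2  1  2  3  2  3  2  3  4  3  4  3  4  5  4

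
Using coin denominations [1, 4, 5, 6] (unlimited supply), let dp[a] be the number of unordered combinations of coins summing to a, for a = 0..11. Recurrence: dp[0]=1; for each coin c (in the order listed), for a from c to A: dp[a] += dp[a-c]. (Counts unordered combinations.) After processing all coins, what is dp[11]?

9

after  coin     0     1     2     3     4     5     6     7     8     9    10    11
          1     1     1     1     1     1     1     1     1     1     1     1     1
          4     1     1     1     1     2     2     2     2     3     3     3     3
          5     1     1     1     1     2     3     3     3     4     5     6     6
          6     1     1     1     1     2     3     4     4     5     6     8     9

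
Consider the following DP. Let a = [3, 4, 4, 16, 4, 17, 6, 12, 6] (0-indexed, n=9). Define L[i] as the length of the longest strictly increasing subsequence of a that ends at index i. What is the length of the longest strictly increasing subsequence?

4

   i    0    1    2    3    4    5    6    7    8
a[i]    3    4    4   16    4   17    6   12    6
L[i]    1    2    2    3    2    4    3    4    3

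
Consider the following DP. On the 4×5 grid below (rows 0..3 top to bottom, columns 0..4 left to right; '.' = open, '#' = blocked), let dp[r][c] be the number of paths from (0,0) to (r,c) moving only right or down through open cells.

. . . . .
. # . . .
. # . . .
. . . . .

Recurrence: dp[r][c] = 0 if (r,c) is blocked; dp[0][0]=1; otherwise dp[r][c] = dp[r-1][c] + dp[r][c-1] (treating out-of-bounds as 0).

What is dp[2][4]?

r\c   0   1   2   3   4
  0   1   1   1   1   1
  1   1   0   1   2   3
  2   1   0   1   3   6
  3   1   1   2   5  11

6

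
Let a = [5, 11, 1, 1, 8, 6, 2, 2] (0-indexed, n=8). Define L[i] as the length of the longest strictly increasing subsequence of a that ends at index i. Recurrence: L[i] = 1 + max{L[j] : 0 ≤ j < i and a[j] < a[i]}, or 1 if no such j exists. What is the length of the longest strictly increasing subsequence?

   i    0    1    2    3    4    5    6    7
a[i]    5   11    1    1    8    6    2    2
L[i]    1    2    1    1    2    2    2    2

2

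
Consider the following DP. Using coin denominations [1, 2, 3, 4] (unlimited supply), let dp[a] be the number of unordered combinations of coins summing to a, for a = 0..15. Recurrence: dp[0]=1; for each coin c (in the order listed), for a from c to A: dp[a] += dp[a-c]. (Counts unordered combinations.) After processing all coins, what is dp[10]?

23

after  coin     0     1     2     3     4     5     6     7     8     9    10    11    12    13    14    15
          1     1     1     1     1     1     1     1     1     1     1     1     1     1     1     1     1
          2     1     1     2     2     3     3     4     4     5     5     6     6     7     7     8     8
          3     1     1     2     3     4     5     7     8    10    12    14    16    19    21    24    27
          4     1     1     2     3     5     6     9    11    15    18    23    27    34    39    47    54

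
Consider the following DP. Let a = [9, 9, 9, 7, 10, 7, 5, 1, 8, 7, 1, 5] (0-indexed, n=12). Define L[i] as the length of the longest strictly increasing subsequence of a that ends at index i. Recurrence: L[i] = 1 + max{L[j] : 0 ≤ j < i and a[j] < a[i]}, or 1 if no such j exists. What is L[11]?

2

   i    0    1    2    3    4    5    6    7    8    9   10   11
a[i]    9    9    9    7   10    7    5    1    8    7    1    5
L[i]    1    1    1    1    2    1    1    1    2    2    1    2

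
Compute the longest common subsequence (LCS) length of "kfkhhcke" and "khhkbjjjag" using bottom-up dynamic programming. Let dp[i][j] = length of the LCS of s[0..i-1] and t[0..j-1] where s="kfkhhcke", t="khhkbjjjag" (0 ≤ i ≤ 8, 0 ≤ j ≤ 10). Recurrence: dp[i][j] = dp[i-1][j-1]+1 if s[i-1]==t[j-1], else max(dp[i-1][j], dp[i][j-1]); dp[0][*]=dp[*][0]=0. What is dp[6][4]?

   ''  k  h  h  k  b  j  j  j  a  g
''  0  0  0  0  0  0  0  0  0  0  0
 k  0  1  1  1  1  1  1  1  1  1  1
 f  0  1  1  1  1  1  1  1  1  1  1
 k  0  1  1  1  2  2  2  2  2  2  2
 h  0  1  2  2  2  2  2  2  2  2  2
 h  0  1  2  3  3  3  3  3  3  3  3
 c  0  1  2  3  3  3  3  3  3  3  3
 k  0  1  2  3  4  4  4  4  4  4  4
 e  0  1  2  3  4  4  4  4  4  4  4

3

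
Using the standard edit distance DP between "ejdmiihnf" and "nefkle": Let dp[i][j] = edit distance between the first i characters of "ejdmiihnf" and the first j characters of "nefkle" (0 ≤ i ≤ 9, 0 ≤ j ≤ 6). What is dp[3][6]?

5

   ''  n  e  f  k  l  e
''  0  1  2  3  4  5  6
 e  1  1  1  2  3  4  5
 j  2  2  2  2  3  4  5
 d  3  3  3  3  3  4  5
 m  4  4  4  4  4  4  5
 i  5  5  5  5  5  5  5
 i  6  6  6  6  6  6  6
 h  7  7  7  7  7  7  7
 n  8  7  8  8  8  8  8
 f  9  8  8  8  9  9  9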